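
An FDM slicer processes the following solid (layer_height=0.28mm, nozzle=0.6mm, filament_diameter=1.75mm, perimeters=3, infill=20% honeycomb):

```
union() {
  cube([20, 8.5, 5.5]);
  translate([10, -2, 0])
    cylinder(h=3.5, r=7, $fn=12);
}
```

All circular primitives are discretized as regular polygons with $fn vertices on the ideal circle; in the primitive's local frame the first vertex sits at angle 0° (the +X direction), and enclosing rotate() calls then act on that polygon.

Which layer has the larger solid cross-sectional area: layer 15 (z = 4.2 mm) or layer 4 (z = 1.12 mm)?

Layer 15 (z = 4.2): the cube (footprint 20×8.5) is included at this height (area 170.00 mm²); the cylinder at (10, -2) is absent (z outside [0, 3.5]); Merging all regions: only the 20×8.5 cube is present, so the union is just that shape — area = 170.00 mm². So its area = 170.00 mm². Layer 4 (z = 1.12): the 20×8.5 cube contributes its full rectangle (area 170.00 mm²); the r=7 cylinder at (10, -2) gives a regular 12-gon of circumradius 7 (constant along its height) (area = (12/2)·7.000²·sin(360°/12) = 147.00 mm²); Merging all regions: the regions partially overlap — summed areas 317.00 mm² minus the doubly-counted overlap 46.57 mm² gives 270.43 mm² — area = 270.43 mm². So its area = 270.43 mm². Layer 4 is larger (270.43 vs 170.00 mm²).

layer 4 (z = 1.12 mm)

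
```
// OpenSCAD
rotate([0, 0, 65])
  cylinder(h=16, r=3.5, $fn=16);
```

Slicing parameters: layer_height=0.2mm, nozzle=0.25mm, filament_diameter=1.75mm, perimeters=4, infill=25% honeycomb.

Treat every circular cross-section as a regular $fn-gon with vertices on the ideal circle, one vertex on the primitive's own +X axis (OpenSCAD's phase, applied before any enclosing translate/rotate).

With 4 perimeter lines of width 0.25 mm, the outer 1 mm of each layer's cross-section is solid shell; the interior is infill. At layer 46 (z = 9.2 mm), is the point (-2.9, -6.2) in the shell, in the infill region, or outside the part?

At z = 9.2 mm: the r=3.5 cylinder gives a regular 16-gon of circumradius 3.5 (constant along its height); (whole slice rotated 65° about Z — lengths, areas and connectivity unchanged). Overall, the cross-section is a single solid region. Undo the 65° rotation: the query point maps to (-6.845, 0.008) in the un-rotated model frame. The nearest boundary edge runs (-3.23, 1.34)→(-3.50, 0.00); distance from the point to it = 3.34 mm. The point is not inside any of the regions above, so it lies outside the cross-section (3.34 mm from the nearest boundary).

outside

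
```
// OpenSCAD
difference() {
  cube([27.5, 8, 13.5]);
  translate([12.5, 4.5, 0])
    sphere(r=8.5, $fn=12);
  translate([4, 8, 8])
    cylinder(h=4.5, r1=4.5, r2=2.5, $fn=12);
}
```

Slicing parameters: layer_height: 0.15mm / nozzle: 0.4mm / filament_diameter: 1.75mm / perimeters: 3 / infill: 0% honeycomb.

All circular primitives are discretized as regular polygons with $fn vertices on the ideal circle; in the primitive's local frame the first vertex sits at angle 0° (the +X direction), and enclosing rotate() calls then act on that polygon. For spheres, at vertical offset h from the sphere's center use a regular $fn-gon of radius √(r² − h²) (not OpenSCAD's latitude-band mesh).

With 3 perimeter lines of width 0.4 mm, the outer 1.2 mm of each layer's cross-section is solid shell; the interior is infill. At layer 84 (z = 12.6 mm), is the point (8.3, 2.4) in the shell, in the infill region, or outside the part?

At z = 12.6 mm: the cube (footprint 27.5×8) is included at this height; the sphere at (12.5, 4.5) is absent (|z−center|=12.600 > r=8.5); the cone at (4, 8) does not reach this height (z outside [8, 12.5]); Taking the first minus the rest: none of the subtracted shapes is present at this height, so the 27.5×8 cube is unchanged — 1 connected region. Overall, the cross-section is a single solid region. The nearest boundary edge runs (0.00, 0.00)→(27.50, 0.00); distance from the point to it = 2.40 mm. The point is inside the cross-section and 2.40 mm from the nearest boundary — more than the 1.2 mm shell width (3 × 0.4), so it's in the infill interior.

infill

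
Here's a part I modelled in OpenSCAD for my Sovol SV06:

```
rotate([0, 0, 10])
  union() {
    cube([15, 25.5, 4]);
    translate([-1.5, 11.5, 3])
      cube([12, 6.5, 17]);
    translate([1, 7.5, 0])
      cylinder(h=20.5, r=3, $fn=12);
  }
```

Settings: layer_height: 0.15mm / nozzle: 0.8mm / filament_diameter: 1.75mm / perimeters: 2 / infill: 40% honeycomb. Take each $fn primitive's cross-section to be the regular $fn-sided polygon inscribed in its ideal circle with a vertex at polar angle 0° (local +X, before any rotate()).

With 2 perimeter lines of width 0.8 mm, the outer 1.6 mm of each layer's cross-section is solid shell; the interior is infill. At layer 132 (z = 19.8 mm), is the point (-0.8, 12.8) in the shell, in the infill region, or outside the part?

shell

At z = 19.8 mm: the cube does not reach this height (z outside [0, 4]); the cube at (-1.5, 11.5) (footprint 12×6.5) is included at this height; the r=3 cylinder at (1, 7.5) contributes a regular 12-gon of circumradius 3; Combining (union): the 2 present regions are separate (no shared area or edge), so areas and boundary lengths simply add and each stays a separate island — 2 connected regions; (rotated 10° about Z; rotation is an isometry so areas/perimeters/island counts are preserved). Overall, the cross-section has 2 separate islands. Undo the 10° rotation: the query point maps to (1.435, 12.744) in the un-rotated model frame. The nearest boundary edge runs (10.50, 11.50)→(-1.50, 11.50); distance from the point to it = 1.24 mm. (Shell/infill is judged within the island containing the point — the largest one.) The point is inside the cross-section, 1.24 mm from the nearest boundary — within the 1.6 mm shell band (2 × 0.8).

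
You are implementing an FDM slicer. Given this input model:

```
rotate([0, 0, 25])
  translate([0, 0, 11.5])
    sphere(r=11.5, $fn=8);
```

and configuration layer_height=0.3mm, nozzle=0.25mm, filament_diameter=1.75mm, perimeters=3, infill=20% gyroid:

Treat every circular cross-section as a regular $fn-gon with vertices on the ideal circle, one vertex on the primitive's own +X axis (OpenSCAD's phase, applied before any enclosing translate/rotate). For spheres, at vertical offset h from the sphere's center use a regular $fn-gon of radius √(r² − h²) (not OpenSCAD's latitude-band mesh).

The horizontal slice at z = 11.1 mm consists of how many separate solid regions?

At z = 11.1 mm: the sphere: section is a regular 8-gon, circumradius = √(r²−h²) = √(11.5²−0.4²) = 11.493; (rotated 25° about Z; rotation is an isometry so areas/perimeters/island counts are preserved). The result has 1 disconnected region.

1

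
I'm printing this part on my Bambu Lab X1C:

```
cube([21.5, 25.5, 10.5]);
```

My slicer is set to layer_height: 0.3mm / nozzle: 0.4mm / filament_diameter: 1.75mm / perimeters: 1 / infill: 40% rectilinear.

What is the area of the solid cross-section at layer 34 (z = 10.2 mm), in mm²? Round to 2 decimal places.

At z = 10.2 mm: the cube is present — its section is the full 21.5×25.5 rectangle (area 548.25 mm²). Overall, the cross-section is a single solid region. Net area = 548.25 mm².

548.25 mm²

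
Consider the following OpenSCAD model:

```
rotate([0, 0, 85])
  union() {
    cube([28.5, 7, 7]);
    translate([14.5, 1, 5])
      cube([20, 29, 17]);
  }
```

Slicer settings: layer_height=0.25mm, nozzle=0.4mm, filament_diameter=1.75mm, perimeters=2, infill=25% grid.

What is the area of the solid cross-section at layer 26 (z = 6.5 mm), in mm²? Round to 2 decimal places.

695.50 mm²

At z = 6.5 mm: the 28.5×7 cube contributes its full rectangle (area 199.50 mm²); the cube at (14.5, 1) (footprint 20×29) is included at this height (area 580.00 mm²); Merging all regions: the regions partially overlap — summed areas 779.50 mm² minus the doubly-counted overlap 84.00 mm² gives 695.50 mm² — area = 695.50 mm²; (rotated 85° about Z; rotation is an isometry so areas/perimeters/island counts are preserved). Overall, the cross-section is a single solid region. Net area = 695.50 mm².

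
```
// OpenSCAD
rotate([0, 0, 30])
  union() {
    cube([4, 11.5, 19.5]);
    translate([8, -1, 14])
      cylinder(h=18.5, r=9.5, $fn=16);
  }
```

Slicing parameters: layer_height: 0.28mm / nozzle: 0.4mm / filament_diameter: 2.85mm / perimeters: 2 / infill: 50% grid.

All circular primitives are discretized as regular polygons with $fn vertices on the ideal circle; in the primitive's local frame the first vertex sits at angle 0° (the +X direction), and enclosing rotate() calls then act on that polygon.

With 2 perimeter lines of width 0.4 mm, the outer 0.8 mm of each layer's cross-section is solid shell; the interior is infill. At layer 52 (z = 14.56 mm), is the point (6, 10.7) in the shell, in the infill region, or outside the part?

At z = 14.56 mm: the cube is present — its section is the full 4×11.5 rectangle; the r=9.5 cylinder at (8, -1) gives a regular 16-gon of circumradius 9.5 (constant along its height); Merging all regions: the regions partially overlap (shared area 24.11 mm²), so overlapping operands fuse into one piece — 1 connected region; (rotated 30° about Z; rotation is an isometry so areas/perimeters/island counts are preserved). Overall, the cross-section is a single solid region. Undo the 30° rotation: the query point maps to (10.546, 6.266) in the un-rotated model frame. The nearest boundary edge runs (8.00, 8.50)→(11.64, 7.78); distance from the point to it = 1.69 mm. The point is inside the cross-section and 1.69 mm from the nearest boundary — more than the 0.8 mm shell width (2 × 0.4), so it's in the infill interior.

infill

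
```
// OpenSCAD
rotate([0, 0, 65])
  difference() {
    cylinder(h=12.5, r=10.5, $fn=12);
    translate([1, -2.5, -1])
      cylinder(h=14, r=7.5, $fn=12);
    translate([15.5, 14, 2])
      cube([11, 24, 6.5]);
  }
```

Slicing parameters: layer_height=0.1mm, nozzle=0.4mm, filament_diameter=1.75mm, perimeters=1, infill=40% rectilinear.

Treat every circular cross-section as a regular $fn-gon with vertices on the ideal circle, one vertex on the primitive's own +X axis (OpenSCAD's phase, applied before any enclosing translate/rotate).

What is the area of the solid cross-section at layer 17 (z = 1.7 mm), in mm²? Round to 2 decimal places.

162.00 mm²

At z = 1.7 mm: the r=10.5 cylinder gives a regular 12-gon of circumradius 10.5 (constant along its height) (area = (12/2)·10.500²·sin(360°/12) = 330.75 mm²); the r=7.5 cylinder at (1, -2.5) gives a regular 12-gon of circumradius 7.5 (constant along its height) (area = (12/2)·7.500²·sin(360°/12) = 168.75 mm²); the cube at (15.5, 14) does not reach this height (z outside [2, 8.5]); After the difference (first − rest): starting from the r=10.5 cylinder (330.75 mm²), the r=7.5 cylinder at (1, -2.5) lies wholly inside it (removes its full 168.75 mm² and its 46.59 mm outline becomes a hole wall) — area = 162.00 mm²; (rotated 65° about Z; rotation is an isometry so areas/perimeters/island counts are preserved). Overall, the cross-section is one region with 1 hole. Net area = 162.00 mm².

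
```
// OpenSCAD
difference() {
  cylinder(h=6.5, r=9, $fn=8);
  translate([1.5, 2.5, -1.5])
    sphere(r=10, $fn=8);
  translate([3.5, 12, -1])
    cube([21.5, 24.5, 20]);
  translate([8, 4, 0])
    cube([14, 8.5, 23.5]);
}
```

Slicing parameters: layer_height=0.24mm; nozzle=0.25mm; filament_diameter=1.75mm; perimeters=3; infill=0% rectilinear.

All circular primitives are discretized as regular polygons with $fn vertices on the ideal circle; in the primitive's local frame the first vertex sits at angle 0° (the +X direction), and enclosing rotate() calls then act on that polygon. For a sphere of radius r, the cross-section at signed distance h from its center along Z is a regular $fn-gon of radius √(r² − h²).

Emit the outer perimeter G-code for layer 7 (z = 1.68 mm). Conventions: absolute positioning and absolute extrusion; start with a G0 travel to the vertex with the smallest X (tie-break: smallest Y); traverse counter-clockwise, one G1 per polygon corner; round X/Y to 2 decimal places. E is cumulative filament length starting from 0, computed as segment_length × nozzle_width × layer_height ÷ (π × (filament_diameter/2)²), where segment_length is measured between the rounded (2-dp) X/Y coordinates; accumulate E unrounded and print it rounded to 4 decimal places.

G0 X-9.00 Y0.00 Z1.68
G1 X-6.36 Y-6.36 E0.1718
G1 X0.00 Y-9.00 E0.3436
G1 X6.36 Y-6.36 E0.5153
G1 X7.06 Y-4.68 E0.5607
G1 X1.50 Y-6.98 E0.7108
G1 X-5.20 Y-4.20 E0.8918
G1 X-7.97 Y2.48 E1.0722
G1 X-9.00 Y0.00 E1.1391

At z = 1.68 mm: the cylinder: section is a regular 8-gon, circumradius r=9; the sphere at (1.5, 2.5): section is a regular 8-gon, circumradius = √(r²−h²) = √(10²−3.18²) = 9.481; the cube at (3.5, 12) (footprint 21.5×24.5) is included at this height; the cube at (8, 4) (footprint 14×8.5) is included at this height; Taking the first minus the rest: starting from the r=9 cylinder, the r=10 sphere at (1.5, 2.5) partially overlaps it — only the 190.11 mm² overlap (of its 254.24 mm²) is removed, clipping the outline; the 21.5×24.5 cube at (3.5, 12) misses the remaining region (no effect); the 14×8.5 cube at (8, 4) misses the remaining region (no effect) — 1 connected region. The outline is a single polygon with 8 vertices. Extrusion per mm of travel: 0.25 × 0.24 / (π × 0.875²) = 0.024945. Accumulating E over each segment gives final E = 1.1391.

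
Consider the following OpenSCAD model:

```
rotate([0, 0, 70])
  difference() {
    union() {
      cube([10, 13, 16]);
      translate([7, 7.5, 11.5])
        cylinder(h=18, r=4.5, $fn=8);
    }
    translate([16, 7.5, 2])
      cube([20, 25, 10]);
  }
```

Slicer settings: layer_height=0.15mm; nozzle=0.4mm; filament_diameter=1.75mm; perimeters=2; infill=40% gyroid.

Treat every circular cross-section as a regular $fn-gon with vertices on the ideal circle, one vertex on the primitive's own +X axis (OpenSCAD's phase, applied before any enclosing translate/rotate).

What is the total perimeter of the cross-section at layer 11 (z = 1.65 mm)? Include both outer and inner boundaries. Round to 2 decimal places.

46.00 mm

At z = 1.65 mm: the 10×13 cube contributes its full rectangle (perimeter 46.00 mm); the cylinder at (7, 7.5) does not reach this height (z outside [11.5, 29.5]); Combining (union): only the 10×13 cube is present, so the union is just that shape — boundary = 46.00 mm; the cube at (16, 7.5) is not intersected at this z (z outside [2, 12]); Subtracting the remaining from the first: none of the subtracted shapes is present at this height, so the result so far is unchanged — boundary = 46.00 mm; (whole slice rotated 70° about Z — lengths, areas and connectivity unchanged). Overall, the cross-section is a single solid region. Total boundary length (outer) = 46.00 mm.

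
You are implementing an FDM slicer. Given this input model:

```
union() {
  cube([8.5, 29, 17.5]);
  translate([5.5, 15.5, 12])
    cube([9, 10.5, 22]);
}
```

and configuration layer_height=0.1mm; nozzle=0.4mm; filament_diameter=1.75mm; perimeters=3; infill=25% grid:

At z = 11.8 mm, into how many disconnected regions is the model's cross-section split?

At z = 11.8 mm: the cube is present — its section is the full 8.5×29 rectangle; the cube at (5.5, 15.5) is absent (z outside [12, 34]); Combining (union): only the 8.5×29 cube is present, so the union is just that shape — 1 connected region. The result has 1 disconnected region.

1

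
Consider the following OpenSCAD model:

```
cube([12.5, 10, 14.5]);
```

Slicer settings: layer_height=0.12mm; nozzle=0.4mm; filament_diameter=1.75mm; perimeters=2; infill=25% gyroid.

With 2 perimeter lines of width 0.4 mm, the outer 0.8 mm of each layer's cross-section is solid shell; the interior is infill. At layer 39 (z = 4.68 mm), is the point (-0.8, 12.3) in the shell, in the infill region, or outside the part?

At z = 4.68 mm: the cube is present — its section is the full 12.5×10 rectangle. Overall, the cross-section is a single solid region. The nearest boundary edge runs (12.50, 10.00)→(0.00, 10.00); distance from the point to it = 2.44 mm. The point is not inside any of the regions above, so it lies outside the cross-section (2.44 mm from the nearest boundary).

outside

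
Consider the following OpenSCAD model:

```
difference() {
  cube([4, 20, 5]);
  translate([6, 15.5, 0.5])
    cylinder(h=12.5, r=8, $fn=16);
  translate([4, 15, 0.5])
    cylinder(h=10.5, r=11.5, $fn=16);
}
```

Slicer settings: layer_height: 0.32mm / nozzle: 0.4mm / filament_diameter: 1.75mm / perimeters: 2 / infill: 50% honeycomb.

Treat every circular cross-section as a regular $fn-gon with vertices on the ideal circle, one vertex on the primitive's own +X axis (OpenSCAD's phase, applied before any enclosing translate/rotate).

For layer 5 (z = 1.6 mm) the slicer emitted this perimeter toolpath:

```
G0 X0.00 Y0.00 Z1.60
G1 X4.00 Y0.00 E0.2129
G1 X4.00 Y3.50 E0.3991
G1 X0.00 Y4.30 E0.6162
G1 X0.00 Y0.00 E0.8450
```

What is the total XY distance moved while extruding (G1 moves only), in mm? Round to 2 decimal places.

Sum the Euclidean lengths of each G1 segment: total = 15.88 mm.

15.88 mm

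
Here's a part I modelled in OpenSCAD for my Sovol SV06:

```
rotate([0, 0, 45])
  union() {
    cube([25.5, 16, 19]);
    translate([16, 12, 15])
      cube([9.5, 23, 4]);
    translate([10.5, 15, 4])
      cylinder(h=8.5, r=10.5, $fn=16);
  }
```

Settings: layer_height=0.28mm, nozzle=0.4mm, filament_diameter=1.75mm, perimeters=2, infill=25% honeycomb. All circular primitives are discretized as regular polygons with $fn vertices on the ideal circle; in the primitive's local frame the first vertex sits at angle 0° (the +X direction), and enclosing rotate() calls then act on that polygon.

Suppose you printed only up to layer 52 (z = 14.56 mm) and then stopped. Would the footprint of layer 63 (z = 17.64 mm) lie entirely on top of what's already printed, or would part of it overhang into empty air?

Compare the two slices. At z = 14.56: the 25.5×16 cube contributes its full rectangle (area 408.00 mm²); the cube at (16, 12) does not reach this height (z outside [15, 19]); the cylinder at (10.5, 15) is not intersected at this z (z outside [4, 12.5]); Merging all regions: only the 25.5×16 cube is present, so the union is just that shape — area = 408.00 mm²; (whole slice rotated 45° about Z — lengths, areas and connectivity unchanged). At z = 17.64: the cube (footprint 25.5×16) is included at this height (area 408.00 mm²); the cube at (16, 12) (footprint 9.5×23) is included at this height (area 218.50 mm²); the cylinder at (10.5, 15) is not intersected at this z (z outside [4, 12.5]); Combining (union): the regions partially overlap — summed areas 626.50 mm² minus the doubly-counted overlap 38.00 mm² gives 588.50 mm² — area = 588.50 mm²; (whole slice rotated 45° about Z — lengths, areas and connectivity unchanged). Checking containment: at z = 17.64 the cross-section extends beyond the z = 14.56 cross-section by about 180.50 mm².

part overhangs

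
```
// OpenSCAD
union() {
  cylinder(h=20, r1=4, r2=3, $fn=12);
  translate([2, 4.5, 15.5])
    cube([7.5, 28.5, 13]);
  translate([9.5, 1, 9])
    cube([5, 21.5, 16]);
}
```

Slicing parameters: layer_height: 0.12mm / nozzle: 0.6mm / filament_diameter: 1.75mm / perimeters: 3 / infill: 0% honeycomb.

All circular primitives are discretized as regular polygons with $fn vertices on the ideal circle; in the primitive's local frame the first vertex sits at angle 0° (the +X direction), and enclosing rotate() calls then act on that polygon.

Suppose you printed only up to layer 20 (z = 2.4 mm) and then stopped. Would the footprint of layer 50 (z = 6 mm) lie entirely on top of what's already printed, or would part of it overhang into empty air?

entirely on top

Compare the two slices. At z = 2.4: the cone: at t=0.120 of its height the radius interpolates to r₁+(r₂−r₁)t = 3.880, giving a regular 12-gon of that circumradius (area = (12/2)·3.880²·sin(360°/12) = 45.16 mm²); the cube at (2, 4.5) does not reach this height (z outside [15.5, 28.5]); the cube at (9.5, 1) does not reach this height (z outside [9, 25]); Taking the union: only the cone is present, so the union is just that shape — area = 45.16 mm². At z = 6: the cone contributes a regular 12-gon of circumradius 3.700 (interpolated between r1=4 and r2=3 at t=0.300) (area = (12/2)·3.700²·sin(360°/12) = 41.07 mm²); the cube at (2, 4.5) is not intersected at this z (z outside [15.5, 28.5]); the cube at (9.5, 1) does not reach this height (z outside [9, 25]); Taking the union: only the cone is present, so the union is just that shape — area = 41.07 mm². Checking containment: the cross-section at z = 6 is a subset of the cross-section at z = 2.4.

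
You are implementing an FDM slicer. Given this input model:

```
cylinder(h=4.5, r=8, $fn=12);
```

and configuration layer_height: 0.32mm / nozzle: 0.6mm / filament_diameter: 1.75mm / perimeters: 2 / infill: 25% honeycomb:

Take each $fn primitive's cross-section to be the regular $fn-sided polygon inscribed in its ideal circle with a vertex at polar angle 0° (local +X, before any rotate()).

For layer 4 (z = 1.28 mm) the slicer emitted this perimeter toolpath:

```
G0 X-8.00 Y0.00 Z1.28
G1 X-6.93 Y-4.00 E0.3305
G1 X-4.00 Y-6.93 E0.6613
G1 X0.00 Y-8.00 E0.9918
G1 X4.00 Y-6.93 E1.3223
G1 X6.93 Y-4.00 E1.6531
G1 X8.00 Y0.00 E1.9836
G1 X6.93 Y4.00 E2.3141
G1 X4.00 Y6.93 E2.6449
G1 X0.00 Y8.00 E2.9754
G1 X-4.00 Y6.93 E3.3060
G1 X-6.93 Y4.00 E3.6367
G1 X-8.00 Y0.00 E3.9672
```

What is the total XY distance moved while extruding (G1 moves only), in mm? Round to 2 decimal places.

Sum the Euclidean lengths of each G1 segment: total = 49.70 mm.

49.70 mm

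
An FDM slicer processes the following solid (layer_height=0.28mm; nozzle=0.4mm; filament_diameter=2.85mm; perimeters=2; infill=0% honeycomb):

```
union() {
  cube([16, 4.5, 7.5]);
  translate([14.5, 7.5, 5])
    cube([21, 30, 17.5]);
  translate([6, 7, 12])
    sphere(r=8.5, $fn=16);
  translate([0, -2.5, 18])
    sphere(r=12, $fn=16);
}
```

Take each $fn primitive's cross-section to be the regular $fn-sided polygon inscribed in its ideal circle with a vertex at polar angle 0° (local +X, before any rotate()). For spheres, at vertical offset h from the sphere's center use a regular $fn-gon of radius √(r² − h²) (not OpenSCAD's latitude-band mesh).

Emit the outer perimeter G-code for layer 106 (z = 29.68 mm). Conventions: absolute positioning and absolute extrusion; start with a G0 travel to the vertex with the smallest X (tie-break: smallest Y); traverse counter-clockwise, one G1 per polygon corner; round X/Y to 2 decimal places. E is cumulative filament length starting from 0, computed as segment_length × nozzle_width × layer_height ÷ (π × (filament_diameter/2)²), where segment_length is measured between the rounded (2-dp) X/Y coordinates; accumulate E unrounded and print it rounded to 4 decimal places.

At z = 29.68 mm: the cube is not intersected at this z (z outside [0, 7.5]); the cube at (14.5, 7.5) is not intersected at this z (z outside [5, 22.5]); the sphere at (6, 7) does not reach this height (|z−center|=17.680 > r=8.5); the sphere at (0, -2.5): section is a regular 16-gon, circumradius = √(r²−h²) = √(12²−11.68²) = 2.753; Merging all regions: only the r=12 sphere at (0, -2.5) is present, so the union is just that shape — 1 connected region. The outline is a single polygon with 16 vertices. Extrusion per mm of travel: 0.4 × 0.28 / (π × 1.425²) = 0.017557. Accumulating E over each segment gives final E = 0.3015.

G0 X-2.75 Y-2.50 Z29.68
G1 X-2.54 Y-3.55 E0.0188
G1 X-1.95 Y-4.45 E0.0377
G1 X-1.05 Y-5.04 E0.0566
G1 X0.00 Y-5.25 E0.0754
G1 X1.05 Y-5.04 E0.0942
G1 X1.95 Y-4.45 E0.1131
G1 X2.54 Y-3.55 E0.1320
G1 X2.75 Y-2.50 E0.1508
G1 X2.54 Y-1.45 E0.1696
G1 X1.95 Y-0.55 E0.1885
G1 X1.05 Y0.04 E0.2074
G1 X0.00 Y0.25 E0.2262
G1 X-1.05 Y0.04 E0.2450
G1 X-1.95 Y-0.55 E0.2639
G1 X-2.54 Y-1.45 E0.2827
G1 X-2.75 Y-2.50 E0.3015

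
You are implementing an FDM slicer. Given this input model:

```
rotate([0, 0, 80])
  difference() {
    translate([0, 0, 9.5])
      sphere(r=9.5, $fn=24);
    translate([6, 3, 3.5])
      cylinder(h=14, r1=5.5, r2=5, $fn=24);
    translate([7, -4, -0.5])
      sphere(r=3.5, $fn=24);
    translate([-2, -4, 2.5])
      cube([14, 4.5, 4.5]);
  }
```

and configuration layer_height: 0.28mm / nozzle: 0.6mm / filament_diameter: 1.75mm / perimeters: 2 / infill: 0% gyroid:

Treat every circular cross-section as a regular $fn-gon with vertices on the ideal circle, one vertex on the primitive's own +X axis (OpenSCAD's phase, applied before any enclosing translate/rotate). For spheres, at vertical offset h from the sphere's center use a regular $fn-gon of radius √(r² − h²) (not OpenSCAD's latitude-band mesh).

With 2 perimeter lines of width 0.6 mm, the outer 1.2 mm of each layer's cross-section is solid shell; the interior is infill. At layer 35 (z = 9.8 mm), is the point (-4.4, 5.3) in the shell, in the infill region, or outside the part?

At z = 9.8 mm: the r=9.5 sphere contributes a regular 24-gon of circumradius √(9.5²−0.3²) = 9.495; the cone at (6, 3): at t=0.450 of its height the radius interpolates to r₁+(r₂−r₁)t = 5.275, giving a regular 24-gon of that circumradius; the sphere at (7, -4) is not intersected at this z (|z−center|=10.300 > r=3.5); the cube at (-2, -4) does not reach this height (z outside [2.5, 7]); Subtracting the remaining from the first: starting from the r=9.5 sphere, the cone at (6, 3) partially overlaps it — only the 66.41 mm² overlap (of its 86.42 mm²) is removed, clipping the outline — 1 connected region; (rotated 80° about Z; rotation is an isometry so areas/perimeters/island counts are preserved). Overall, the cross-section is a single solid region. Undo the 80° rotation: the query point maps to (4.455, 5.253) in the un-rotated model frame. The nearest boundary edge runs (3.36, 7.57)→(2.27, 6.73); distance from the point to it = 2.50 mm. The point is not inside any of the regions above, so it lies outside the cross-section (2.50 mm from the nearest boundary).

outside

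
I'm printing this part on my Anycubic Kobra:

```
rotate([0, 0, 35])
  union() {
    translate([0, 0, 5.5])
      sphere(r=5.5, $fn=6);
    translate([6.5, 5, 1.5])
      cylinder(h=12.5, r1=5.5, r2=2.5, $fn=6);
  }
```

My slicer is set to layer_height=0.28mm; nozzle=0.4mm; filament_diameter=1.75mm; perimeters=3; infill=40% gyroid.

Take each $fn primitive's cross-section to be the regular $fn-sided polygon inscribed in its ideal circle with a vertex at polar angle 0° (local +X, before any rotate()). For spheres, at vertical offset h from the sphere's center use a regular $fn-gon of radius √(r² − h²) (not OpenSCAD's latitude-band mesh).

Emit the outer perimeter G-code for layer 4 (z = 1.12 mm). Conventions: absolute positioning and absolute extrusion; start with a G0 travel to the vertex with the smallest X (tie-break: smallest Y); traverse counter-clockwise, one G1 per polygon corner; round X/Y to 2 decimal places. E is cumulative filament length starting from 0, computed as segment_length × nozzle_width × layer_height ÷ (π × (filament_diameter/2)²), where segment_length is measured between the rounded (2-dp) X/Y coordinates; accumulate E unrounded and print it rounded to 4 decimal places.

At z = 1.12 mm: the r=5.5 sphere contributes a regular 6-gon of circumradius √(5.5²−4.38²) = 3.326; the cone at (6.5, 5) is absent (z outside [1.5, 14]); Taking the union: only the r=5.5 sphere is present, so the union is just that shape — 1 connected region; (whole slice rotated 35° about Z — lengths, areas and connectivity unchanged). The outline is a single polygon with 6 vertices. Extrusion per mm of travel: 0.4 × 0.28 / (π × 0.875²) = 0.046564. Accumulating E over each segment gives final E = 0.9285.

G0 X-3.01 Y1.41 Z1.12
G1 X-2.72 Y-1.91 E0.1552
G1 X0.29 Y-3.31 E0.3098
G1 X3.01 Y-1.41 E0.4643
G1 X2.72 Y1.91 E0.6194
G1 X-0.29 Y3.31 E0.7740
G1 X-3.01 Y1.41 E0.9285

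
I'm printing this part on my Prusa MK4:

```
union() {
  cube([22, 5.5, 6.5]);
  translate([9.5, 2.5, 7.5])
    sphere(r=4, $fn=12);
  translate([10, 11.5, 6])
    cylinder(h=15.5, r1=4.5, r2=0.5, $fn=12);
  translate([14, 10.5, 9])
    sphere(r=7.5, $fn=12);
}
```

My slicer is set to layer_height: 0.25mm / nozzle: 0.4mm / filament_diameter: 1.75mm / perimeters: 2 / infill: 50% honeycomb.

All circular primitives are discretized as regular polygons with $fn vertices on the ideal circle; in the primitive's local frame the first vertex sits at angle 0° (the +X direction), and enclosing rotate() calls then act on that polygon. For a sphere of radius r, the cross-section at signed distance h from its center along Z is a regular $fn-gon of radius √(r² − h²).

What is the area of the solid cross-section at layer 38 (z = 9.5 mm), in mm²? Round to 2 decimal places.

199.84 mm²

At z = 9.5 mm: the cube is not intersected at this z (z outside [0, 6.5]); the r=4 sphere at (9.5, 2.5) slices to a regular 12-gon of circumradius 3.464 (√(r²−h²) with h=2 from center) (area = (12/2)·3.464²·sin(360°/12) = 36.00 mm²); the cone at (10, 11.5) (r1=4.5→r2=0.5) has section circumradius 3.597 here — a regular 12-gon (area = (12/2)·3.597²·sin(360°/12) = 38.81 mm²); the r=7.5 sphere at (14, 10.5) contributes a regular 12-gon of circumradius √(7.5²−0.5²) = 7.483 (area = (12/2)·7.483²·sin(360°/12) = 168.00 mm²); Taking the union: the regions partially overlap — summed areas 242.81 mm² minus the doubly-counted overlap 42.97 mm² gives 199.84 mm² — area = 199.84 mm². Overall, the cross-section is a single solid region. Net area = 199.84 mm².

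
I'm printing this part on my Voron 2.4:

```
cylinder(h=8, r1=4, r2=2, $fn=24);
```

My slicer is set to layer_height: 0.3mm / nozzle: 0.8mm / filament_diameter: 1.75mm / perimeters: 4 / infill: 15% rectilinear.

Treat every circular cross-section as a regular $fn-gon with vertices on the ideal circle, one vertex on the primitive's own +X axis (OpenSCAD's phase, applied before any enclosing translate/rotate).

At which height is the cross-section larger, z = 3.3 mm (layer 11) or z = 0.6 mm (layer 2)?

layer 2 (z = 0.6 mm)

Layer 11 (z = 3.3): the cone (r1=4→r2=2) has section circumradius 3.175 here — a regular 24-gon (area = (24/2)·3.175²·sin(360°/24) = 31.31 mm²). So its area = 31.31 mm². Layer 2 (z = 0.6): the cone: at t=0.075 of its height the radius interpolates to r₁+(r₂−r₁)t = 3.850, giving a regular 24-gon of that circumradius (area = (24/2)·3.850²·sin(360°/24) = 46.04 mm²). So its area = 46.04 mm². Layer 2 is larger (46.04 vs 31.31 mm²).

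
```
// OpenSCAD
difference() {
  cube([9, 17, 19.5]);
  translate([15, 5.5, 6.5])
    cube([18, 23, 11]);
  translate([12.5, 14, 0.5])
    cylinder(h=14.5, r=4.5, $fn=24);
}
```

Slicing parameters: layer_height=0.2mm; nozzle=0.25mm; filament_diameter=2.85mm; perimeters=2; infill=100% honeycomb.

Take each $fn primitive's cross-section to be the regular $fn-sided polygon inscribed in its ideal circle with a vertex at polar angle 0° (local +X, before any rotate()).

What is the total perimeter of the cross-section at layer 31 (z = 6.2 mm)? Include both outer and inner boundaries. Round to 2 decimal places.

At z = 6.2 mm: the cube (footprint 9×17) is included at this height (perimeter 52.00 mm); the cube at (15, 5.5) is not intersected at this z (z outside [6.5, 17.5]); the r=4.5 cylinder at (12.5, 14) contributes a regular 24-gon of circumradius 4.5 (perimeter = 2·24·4.500·sin(180°/24) = 28.19 mm); After the difference (first − rest): starting from the 9×17 cube, the r=4.5 cylinder at (12.5, 14) partially overlaps it — only the 3.71 mm² overlap (of its 62.89 mm²) is removed, clipping the outline — boundary = 52.47 mm. Overall, the cross-section is a single solid region. Total boundary length (outer) = 52.47 mm.

52.47 mm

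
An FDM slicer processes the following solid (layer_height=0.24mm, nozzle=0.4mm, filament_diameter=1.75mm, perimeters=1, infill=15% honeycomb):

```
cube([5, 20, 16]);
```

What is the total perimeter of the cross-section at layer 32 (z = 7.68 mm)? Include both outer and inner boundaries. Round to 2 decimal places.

50.00 mm

At z = 7.68 mm: the cube is present — its section is the full 5×20 rectangle (perimeter 50.00 mm). Overall, the cross-section is a single solid region. Total boundary length (outer) = 50.00 mm.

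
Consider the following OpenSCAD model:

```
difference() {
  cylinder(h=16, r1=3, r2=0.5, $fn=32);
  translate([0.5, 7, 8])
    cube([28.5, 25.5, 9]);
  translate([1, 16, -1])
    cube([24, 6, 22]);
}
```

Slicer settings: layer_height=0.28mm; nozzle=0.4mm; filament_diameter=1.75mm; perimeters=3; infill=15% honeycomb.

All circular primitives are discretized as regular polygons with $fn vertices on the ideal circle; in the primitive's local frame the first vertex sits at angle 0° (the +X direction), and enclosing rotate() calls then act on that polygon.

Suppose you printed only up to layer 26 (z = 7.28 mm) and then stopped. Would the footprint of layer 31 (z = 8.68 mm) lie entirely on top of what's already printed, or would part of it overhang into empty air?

entirely on top

Compare the two slices. At z = 7.28: the cone: at t=0.455 of its height the radius interpolates to r₁+(r₂−r₁)t = 1.863, giving a regular 32-gon of that circumradius (area = (32/2)·1.863²·sin(360°/32) = 10.83 mm²); the cube at (0.5, 7) does not reach this height (z outside [8, 17]); the 24×6 cube at (1, 16) contributes its full rectangle (area 144.00 mm²); After the difference (first − rest): starting from the cone (10.83 mm²), the 24×6 cube at (1, 16) misses the remaining region (no effect) — area = 10.83 mm². At z = 8.68: the cone contributes a regular 32-gon of circumradius 1.644 (interpolated between r1=3 and r2=0.5 at t=0.542) (area = (32/2)·1.644²·sin(360°/32) = 8.43 mm²); the cube at (0.5, 7) is present — its section is the full 28.5×25.5 rectangle (area 726.75 mm²); the 24×6 cube at (1, 16) contributes its full rectangle (area 144.00 mm²); Taking the first minus the rest: starting from the cone (8.43 mm²), the 28.5×25.5 cube at (0.5, 7) misses the remaining region (no effect); the 24×6 cube at (1, 16) misses the remaining region (no effect) — area = 8.43 mm². Checking containment: the cross-section at z = 8.68 is a subset of the cross-section at z = 7.28.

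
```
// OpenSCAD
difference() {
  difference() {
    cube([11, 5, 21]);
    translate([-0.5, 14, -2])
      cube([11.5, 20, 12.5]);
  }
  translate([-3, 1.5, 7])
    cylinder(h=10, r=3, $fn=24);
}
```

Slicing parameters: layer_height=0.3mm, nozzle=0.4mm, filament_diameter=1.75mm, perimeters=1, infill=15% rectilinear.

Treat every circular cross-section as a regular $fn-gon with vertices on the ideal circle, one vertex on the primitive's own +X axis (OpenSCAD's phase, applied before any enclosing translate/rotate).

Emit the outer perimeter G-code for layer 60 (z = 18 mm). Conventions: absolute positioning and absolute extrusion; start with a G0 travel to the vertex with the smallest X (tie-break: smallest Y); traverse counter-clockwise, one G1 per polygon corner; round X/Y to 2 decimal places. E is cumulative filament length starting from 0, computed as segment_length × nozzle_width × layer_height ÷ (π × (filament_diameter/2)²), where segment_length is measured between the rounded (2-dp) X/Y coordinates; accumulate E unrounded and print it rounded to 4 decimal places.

At z = 18 mm: the cube (footprint 11×5) is included at this height; the cube at (-0.5, 14) is absent (z outside [-2, 10.5]); After the difference (first − rest): none of the subtracted shapes is present at this height, so the 11×5 cube is unchanged — 1 connected region; the cylinder at (-3, 1.5) is absent (z outside [7, 17]); Taking the first minus the rest: none of the subtracted shapes is present at this height, so that combined region is unchanged — 1 connected region. The outline is a single polygon with 4 vertices. Extrusion per mm of travel: 0.4 × 0.3 / (π × 0.875²) = 0.049890. Accumulating E over each segment gives final E = 1.5965.

G0 X0.00 Y0.00 Z18.00
G1 X11.00 Y0.00 E0.5488
G1 X11.00 Y5.00 E0.7982
G1 X0.00 Y5.00 E1.3470
G1 X0.00 Y0.00 E1.5965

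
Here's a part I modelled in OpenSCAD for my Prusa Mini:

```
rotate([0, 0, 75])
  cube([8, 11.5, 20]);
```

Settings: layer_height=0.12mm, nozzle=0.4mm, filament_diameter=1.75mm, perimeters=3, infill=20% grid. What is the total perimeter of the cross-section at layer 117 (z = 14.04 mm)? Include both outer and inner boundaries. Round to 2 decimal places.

At z = 14.04 mm: the cube is present — its section is the full 8×11.5 rectangle (perimeter 39.00 mm); (rotated 75° about Z; rotation is an isometry so areas/perimeters/island counts are preserved). Overall, the cross-section is a single solid region. Total boundary length (outer) = 39.00 mm.

39.00 mm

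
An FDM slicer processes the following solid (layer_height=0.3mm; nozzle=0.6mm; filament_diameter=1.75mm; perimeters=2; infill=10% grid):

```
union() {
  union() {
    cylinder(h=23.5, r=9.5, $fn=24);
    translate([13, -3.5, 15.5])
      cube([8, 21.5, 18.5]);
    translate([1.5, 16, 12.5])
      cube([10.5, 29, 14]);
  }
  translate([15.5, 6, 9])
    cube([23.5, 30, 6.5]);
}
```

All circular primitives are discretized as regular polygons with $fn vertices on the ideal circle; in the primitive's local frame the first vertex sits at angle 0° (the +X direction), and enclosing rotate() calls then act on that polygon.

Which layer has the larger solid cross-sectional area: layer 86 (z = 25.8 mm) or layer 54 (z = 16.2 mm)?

layer 54 (z = 16.2 mm)

Layer 86 (z = 25.8): the cylinder is not intersected at this z (z outside [0, 23.5]); the 8×21.5 cube at (13, -3.5) contributes its full rectangle (area 172.00 mm²); the 10.5×29 cube at (1.5, 16) contributes its full rectangle (area 304.50 mm²); Taking the union: the 2 present regions are separate (no shared area or edge), so areas and boundary lengths simply add and each stays a separate island — area = 476.50 mm²; the cube at (15.5, 6) is not intersected at this z (z outside [9, 15.5]); Combining (union): only that combined region is present, so the union is just that shape — area = 476.50 mm². So its area = 476.50 mm². Layer 54 (z = 16.2): the r=9.5 cylinder gives a regular 24-gon of circumradius 9.5 (constant along its height) (area = (24/2)·9.500²·sin(360°/24) = 280.30 mm²); the cube at (13, -3.5) (footprint 8×21.5) is included at this height (area 172.00 mm²); the cube at (1.5, 16) (footprint 10.5×29) is included at this height (area 304.50 mm²); Merging all regions: the 3 present regions are separate (no shared area or edge), so areas and boundary lengths simply add and each stays a separate island — area = 756.80 mm²; the cube at (15.5, 6) is absent (z outside [9, 15.5]); Taking the union: only the result so far is present, so the union is just that shape — area = 756.80 mm². So its area = 756.80 mm². Layer 54 is larger (756.80 vs 476.50 mm²).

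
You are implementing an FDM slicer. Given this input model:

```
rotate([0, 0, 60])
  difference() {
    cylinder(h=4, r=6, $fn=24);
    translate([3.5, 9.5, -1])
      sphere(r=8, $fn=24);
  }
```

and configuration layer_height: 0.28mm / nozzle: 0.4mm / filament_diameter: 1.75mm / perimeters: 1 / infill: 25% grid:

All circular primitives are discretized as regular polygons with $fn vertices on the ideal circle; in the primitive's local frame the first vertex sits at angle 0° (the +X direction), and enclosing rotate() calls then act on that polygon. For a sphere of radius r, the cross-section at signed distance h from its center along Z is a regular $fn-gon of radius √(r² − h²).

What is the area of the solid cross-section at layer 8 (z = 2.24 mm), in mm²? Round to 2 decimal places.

93.76 mm²

At z = 2.24 mm: the r=6 cylinder gives a regular 24-gon of circumradius 6 (constant along its height) (area = (24/2)·6.000²·sin(360°/24) = 111.81 mm²); the sphere at (3.5, 9.5): section is a regular 24-gon, circumradius = √(r²−h²) = √(8²−3.24²) = 7.315 (area = (24/2)·7.315²·sin(360°/24) = 166.17 mm²); Subtracting the remaining from the first: starting from the r=6 cylinder (111.81 mm²), the r=8 sphere at (3.5, 9.5) partially overlaps it — only the 18.05 mm² overlap (of its 166.17 mm²) is removed, clipping the outline — area = 93.76 mm²; (whole slice rotated 60° about Z — lengths, areas and connectivity unchanged). Overall, the cross-section is a single solid region. Net area = 93.76 mm².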